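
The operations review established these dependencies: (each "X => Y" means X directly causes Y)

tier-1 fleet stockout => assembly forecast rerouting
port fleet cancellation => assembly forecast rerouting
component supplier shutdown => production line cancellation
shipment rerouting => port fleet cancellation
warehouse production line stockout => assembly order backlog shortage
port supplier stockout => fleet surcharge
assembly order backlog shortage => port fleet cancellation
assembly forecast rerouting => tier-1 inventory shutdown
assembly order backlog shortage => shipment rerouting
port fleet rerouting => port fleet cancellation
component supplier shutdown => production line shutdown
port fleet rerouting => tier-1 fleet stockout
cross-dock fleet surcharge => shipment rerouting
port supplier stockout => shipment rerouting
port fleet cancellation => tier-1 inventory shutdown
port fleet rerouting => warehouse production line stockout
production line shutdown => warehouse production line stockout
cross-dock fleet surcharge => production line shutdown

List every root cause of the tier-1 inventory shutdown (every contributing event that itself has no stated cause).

Tracing upstream from the tier-1 inventory shutdown: the tier-1 inventory shutdown ← the port fleet cancellation ← the assembly order backlog shortage ← the warehouse production line stockout ← the production line shutdown ← the component supplier shutdown.
A separate upstream branch: the tier-1 inventory shutdown ← the port fleet cancellation ← the shipment rerouting ← the port supplier stockout.
A separate upstream branch: the tier-1 inventory shutdown ← the port fleet cancellation ← the port fleet rerouting.
A separate upstream branch: the tier-1 inventory shutdown ← the port fleet cancellation ← the shipment rerouting ← the cross-dock fleet surcharge.
Each of those chain origins has no stated cause.

the component supplier shutdown, the cross-dock fleet surcharge, the port fleet rerouting, the port supplier stockout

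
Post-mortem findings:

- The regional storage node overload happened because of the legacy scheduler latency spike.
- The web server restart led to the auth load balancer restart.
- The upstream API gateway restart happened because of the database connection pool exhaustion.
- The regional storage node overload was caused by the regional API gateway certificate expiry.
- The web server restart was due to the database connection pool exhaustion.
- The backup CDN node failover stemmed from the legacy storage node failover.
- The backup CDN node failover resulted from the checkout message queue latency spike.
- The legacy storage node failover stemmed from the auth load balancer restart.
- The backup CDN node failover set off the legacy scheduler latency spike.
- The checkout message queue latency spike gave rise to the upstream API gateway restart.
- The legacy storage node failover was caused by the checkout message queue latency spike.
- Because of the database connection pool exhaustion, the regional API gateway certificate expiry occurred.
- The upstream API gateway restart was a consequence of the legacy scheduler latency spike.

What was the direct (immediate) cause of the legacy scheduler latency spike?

the backup CDN node failover

Upstream contributors include the checkout message queue latency spike, the database connection pool exhaustion, the web server restart, the auth load balancer restart, the legacy storage node failover, but only the backup CDN node failover feeds directly into the legacy scheduler latency spike.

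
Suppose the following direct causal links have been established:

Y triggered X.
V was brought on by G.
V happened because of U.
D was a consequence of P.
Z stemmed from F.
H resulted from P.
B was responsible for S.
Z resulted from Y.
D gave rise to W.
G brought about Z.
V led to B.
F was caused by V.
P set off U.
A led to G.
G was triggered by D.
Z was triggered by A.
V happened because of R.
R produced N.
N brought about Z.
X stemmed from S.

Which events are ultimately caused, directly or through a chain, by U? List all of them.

B, F, S, V, X, Z

Direct effects: V.
2 steps out: F, B.
3 steps out: S, Z.
4 steps out: X.
Not reachable from it: P, A, H, D, W, R, G, Y, N.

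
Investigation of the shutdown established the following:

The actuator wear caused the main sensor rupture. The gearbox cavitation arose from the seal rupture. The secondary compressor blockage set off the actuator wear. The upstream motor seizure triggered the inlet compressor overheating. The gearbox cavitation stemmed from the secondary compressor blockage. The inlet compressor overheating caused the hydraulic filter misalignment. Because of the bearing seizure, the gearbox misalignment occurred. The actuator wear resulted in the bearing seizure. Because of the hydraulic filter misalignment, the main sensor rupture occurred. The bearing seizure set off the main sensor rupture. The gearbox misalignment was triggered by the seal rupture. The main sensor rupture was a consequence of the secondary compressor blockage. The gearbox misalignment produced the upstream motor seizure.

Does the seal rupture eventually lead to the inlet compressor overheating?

There is a causal chain: the seal rupture → the gearbox misalignment → the upstream motor seizure → the inlet compressor overheating.

Yes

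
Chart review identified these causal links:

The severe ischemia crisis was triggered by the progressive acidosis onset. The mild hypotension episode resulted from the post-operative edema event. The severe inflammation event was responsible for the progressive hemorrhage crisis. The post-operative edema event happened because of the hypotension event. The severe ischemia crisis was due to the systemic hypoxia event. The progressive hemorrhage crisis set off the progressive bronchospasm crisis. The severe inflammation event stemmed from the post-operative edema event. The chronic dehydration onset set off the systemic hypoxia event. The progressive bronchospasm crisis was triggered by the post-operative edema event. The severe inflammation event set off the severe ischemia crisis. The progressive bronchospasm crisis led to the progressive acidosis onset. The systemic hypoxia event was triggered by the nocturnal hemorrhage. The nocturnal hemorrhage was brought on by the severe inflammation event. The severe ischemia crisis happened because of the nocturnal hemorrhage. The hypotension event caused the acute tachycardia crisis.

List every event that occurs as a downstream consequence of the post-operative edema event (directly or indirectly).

the mild hypotension episode, the nocturnal hemorrhage, the progressive acidosis onset, the progressive bronchospasm crisis, the progressive hemorrhage crisis, the severe inflammation event, the severe ischemia crisis, the systemic hypoxia event

Direct effects: the mild hypotension episode, the severe inflammation event, the progressive bronchospasm crisis.
2 steps out: the progressive hemorrhage crisis, the progressive acidosis onset, the nocturnal hemorrhage, the severe ischemia crisis.
3 steps out: the systemic hypoxia event.
Not reachable from it: the hypotension event, the acute tachycardia crisis, the chronic dehydration onset.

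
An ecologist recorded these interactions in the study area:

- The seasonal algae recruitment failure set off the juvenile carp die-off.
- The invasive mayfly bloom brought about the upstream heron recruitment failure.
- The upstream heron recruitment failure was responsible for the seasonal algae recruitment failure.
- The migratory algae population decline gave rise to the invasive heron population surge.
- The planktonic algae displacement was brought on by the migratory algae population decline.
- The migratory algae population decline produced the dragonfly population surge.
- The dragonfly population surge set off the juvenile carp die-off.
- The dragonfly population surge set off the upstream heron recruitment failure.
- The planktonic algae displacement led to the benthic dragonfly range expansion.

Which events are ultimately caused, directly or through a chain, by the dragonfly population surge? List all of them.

the juvenile carp die-off, the seasonal algae recruitment failure, the upstream heron recruitment failure

Direct effects: the upstream heron recruitment failure, the juvenile carp die-off.
2 steps out: the seasonal algae recruitment failure.
Not reachable from it: the migratory algae population decline, the planktonic algae displacement, the benthic dragonfly range expansion, the invasive heron population surge, the invasive mayfly bloom.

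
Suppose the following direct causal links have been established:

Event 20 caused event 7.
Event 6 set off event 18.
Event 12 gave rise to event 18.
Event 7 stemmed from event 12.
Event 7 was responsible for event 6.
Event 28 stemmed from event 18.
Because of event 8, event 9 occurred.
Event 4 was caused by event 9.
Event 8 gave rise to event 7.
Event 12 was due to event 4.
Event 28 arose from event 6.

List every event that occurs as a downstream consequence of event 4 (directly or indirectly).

Direct effects: event 12.
2 steps out: event 7, event 18.
3 steps out: event 6, event 28.
Not reachable from it: event 8, event 20, event 9.

event 12, event 18, event 28, event 6, event 7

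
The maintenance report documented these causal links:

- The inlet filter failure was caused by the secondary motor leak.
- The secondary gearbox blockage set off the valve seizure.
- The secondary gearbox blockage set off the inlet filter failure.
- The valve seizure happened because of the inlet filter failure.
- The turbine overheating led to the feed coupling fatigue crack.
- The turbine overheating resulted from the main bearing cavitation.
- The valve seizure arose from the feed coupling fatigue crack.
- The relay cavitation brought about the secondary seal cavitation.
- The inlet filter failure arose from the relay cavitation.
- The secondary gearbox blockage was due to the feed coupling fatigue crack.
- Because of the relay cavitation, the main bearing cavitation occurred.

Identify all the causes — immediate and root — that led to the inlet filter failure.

Immediate causes of the inlet filter failure: the relay cavitation, the secondary motor leak, the secondary gearbox blockage.
Further upstream: the main bearing cavitation, the turbine overheating, the feed coupling fatigue crack.

the feed coupling fatigue crack, the main bearing cavitation, the relay cavitation, the secondary gearbox blockage, the secondary motor leak, the turbine overheating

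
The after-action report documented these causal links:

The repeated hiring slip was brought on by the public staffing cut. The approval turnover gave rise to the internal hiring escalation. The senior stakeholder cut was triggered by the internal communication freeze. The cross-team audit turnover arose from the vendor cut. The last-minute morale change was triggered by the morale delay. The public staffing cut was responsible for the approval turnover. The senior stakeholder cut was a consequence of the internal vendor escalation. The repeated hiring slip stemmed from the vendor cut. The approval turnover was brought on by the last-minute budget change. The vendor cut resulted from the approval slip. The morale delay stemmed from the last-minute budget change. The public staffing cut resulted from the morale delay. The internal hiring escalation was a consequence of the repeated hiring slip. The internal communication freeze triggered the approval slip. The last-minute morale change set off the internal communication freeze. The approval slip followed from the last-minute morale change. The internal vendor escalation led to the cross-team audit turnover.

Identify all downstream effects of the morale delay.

the approval slip, the approval turnover, the cross-team audit turnover, the internal communication freeze, the internal hiring escalation, the last-minute morale change, the public staffing cut, the repeated hiring slip, the senior stakeholder cut, the vendor cut

Direct effects: the last-minute morale change, the public staffing cut.
2 steps out: the internal communication freeze, the approval slip, the approval turnover, the repeated hiring slip.
3 steps out: the senior stakeholder cut, the vendor cut, the internal hiring escalation.
4 steps out: the cross-team audit turnover.
Not reachable from it: the internal vendor escalation, the last-minute budget change.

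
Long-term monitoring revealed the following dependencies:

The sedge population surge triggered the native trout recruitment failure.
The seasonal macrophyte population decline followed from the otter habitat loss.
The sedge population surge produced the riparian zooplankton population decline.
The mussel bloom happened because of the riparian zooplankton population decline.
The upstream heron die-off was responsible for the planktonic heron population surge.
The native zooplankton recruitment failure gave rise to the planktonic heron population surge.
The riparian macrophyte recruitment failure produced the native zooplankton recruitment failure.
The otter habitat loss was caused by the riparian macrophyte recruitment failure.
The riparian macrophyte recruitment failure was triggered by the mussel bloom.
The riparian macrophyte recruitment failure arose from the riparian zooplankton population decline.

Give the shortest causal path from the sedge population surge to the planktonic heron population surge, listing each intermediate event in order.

the sedge population surge → the riparian zooplankton population decline
the riparian zooplankton population decline → the riparian macrophyte recruitment failure
the riparian macrophyte recruitment failure → the native zooplankton recruitment failure
the native zooplankton recruitment failure → the planktonic heron population surge
Length: 4 steps.

the sedge population surge → the riparian zooplankton population decline → the riparian macrophyte recruitment failure → the native zooplankton recruitment failure → the planktonic heron population surge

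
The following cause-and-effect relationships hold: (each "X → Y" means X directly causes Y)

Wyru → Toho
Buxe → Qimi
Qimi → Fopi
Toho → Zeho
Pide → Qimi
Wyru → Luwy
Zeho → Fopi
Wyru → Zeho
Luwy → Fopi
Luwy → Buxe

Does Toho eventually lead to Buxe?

Toho leads to Zeho, Fopi; Buxe is not among them.

No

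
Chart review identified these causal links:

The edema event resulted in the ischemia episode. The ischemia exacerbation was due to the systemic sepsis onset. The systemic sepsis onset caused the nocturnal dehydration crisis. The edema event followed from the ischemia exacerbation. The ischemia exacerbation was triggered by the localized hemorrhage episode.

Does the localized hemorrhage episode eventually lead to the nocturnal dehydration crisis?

The localized hemorrhage episode leads to the ischemia exacerbation, the edema event, the ischemia episode; the nocturnal dehydration crisis is not among them.

No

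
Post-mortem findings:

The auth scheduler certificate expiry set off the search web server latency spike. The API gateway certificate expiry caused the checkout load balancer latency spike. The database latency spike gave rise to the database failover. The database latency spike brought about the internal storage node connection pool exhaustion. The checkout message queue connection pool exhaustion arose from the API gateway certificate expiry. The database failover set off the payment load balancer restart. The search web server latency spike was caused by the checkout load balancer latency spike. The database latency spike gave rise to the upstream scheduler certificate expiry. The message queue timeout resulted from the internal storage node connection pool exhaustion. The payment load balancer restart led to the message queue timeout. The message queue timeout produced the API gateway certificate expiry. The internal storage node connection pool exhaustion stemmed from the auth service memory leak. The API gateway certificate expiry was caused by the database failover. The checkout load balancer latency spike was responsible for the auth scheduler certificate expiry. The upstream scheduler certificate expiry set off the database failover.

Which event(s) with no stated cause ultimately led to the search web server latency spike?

Tracing upstream from the search web server latency spike: the search web server latency spike ← the checkout load balancer latency spike ← the API gateway certificate expiry ← the database failover ← the database latency spike.
A separate upstream branch: the search web server latency spike ← the checkout load balancer latency spike ← the API gateway certificate expiry ← the message queue timeout ← the internal storage node connection pool exhaustion ← the auth service memory leak.
Each of those chain origins has no stated cause.

the auth service memory leak, the database latency spike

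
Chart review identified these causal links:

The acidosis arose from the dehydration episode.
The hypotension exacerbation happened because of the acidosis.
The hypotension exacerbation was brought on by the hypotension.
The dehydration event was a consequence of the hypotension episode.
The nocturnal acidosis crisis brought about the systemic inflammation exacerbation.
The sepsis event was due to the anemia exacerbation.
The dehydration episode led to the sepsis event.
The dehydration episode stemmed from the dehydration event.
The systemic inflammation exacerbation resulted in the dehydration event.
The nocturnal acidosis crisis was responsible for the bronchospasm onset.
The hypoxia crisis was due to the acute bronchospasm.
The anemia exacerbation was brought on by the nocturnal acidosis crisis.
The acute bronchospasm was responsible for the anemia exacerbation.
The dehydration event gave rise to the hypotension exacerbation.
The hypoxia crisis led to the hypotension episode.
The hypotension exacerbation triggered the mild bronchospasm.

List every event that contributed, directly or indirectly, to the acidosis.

Immediate cause of the acidosis: the dehydration episode.
Further upstream: the nocturnal acidosis crisis, the systemic inflammation exacerbation, the acute bronchospasm, the hypoxia crisis, the hypotension episode, the dehydration event.

the acute bronchospasm, the dehydration episode, the dehydration event, the hypotension episode, the hypoxia crisis, the nocturnal acidosis crisis, the systemic inflammation exacerbation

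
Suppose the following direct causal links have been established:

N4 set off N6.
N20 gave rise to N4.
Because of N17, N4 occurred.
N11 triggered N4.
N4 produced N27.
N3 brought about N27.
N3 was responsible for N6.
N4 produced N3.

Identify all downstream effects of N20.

Direct effects: N4.
2 steps out: N3, N6, N27.
Not reachable from it: N17, N11.

N27, N3, N4, N6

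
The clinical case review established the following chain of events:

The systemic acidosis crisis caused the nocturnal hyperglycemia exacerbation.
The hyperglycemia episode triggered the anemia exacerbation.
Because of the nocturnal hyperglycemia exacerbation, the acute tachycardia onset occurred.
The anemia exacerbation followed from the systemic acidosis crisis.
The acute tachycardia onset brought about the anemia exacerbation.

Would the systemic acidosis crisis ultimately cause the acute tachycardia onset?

Yes

There is a causal chain: the systemic acidosis crisis → the nocturnal hyperglycemia exacerbation → the acute tachycardia onset.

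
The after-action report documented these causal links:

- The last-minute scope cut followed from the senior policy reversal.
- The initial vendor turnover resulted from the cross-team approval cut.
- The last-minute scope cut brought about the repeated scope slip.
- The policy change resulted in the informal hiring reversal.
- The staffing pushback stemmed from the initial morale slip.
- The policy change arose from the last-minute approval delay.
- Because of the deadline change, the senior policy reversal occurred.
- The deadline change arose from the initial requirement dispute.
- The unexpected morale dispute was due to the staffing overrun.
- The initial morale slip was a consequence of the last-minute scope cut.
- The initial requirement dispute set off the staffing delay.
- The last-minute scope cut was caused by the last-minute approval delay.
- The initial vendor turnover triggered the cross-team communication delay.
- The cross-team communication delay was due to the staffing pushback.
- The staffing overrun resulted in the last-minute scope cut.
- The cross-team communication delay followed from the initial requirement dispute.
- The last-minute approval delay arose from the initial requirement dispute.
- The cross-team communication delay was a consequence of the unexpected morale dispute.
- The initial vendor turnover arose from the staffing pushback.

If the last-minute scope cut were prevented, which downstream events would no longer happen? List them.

the initial morale slip, the repeated scope slip, the staffing pushback

Downstream of the last-minute scope cut: the repeated scope slip, the initial morale slip, the staffing pushback, the initial vendor turnover, the cross-team communication delay.
Of those, still caused via another path: the initial vendor turnover, the cross-team communication delay.
The remainder have no surviving cause.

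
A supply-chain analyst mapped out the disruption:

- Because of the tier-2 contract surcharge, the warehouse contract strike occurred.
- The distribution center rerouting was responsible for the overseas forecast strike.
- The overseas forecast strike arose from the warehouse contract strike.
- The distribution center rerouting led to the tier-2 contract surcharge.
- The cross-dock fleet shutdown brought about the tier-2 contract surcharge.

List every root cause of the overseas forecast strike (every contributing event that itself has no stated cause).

Tracing upstream from the overseas forecast strike: the overseas forecast strike ← the warehouse contract strike ← the tier-2 contract surcharge ← the cross-dock fleet shutdown.
A separate upstream branch: the overseas forecast strike ← the distribution center rerouting.
Each of those chain origins has no stated cause.

the cross-dock fleet shutdown, the distribution center rerouting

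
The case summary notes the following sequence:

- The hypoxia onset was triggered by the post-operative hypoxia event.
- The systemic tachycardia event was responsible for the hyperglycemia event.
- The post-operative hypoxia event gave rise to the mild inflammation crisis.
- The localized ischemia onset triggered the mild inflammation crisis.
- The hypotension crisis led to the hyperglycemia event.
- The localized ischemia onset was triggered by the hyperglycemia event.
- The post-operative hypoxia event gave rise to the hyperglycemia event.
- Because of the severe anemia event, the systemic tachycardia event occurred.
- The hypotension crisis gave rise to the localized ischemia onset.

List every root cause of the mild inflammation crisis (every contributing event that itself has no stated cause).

Tracing upstream from the mild inflammation crisis: the mild inflammation crisis ← the localized ischemia onset ← the hypotension crisis.
A separate upstream branch: the mild inflammation crisis ← the localized ischemia onset ← the hyperglycemia event ← the systemic tachycardia event ← the severe anemia event.
A separate upstream branch: the mild inflammation crisis ← the post-operative hypoxia event.
Each of those chain origins has no stated cause.

the hypotension crisis, the post-operative hypoxia event, the severe anemia event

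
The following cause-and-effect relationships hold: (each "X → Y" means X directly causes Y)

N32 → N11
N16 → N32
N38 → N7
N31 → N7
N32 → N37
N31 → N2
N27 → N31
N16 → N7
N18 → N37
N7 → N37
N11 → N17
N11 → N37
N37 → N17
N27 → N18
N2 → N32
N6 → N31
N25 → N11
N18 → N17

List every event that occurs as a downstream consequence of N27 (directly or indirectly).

N11, N17, N18, N2, N31, N32, N37, N7

Direct effects: N31, N18.
2 steps out: N2, N7, N37, N17.
3 steps out: N32.
4 steps out: N11.
Not reachable from it: N6, N38, N16, N25.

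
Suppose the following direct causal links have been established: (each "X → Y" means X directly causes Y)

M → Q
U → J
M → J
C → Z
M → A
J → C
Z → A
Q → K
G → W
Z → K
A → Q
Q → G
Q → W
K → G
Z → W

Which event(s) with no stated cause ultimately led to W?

Tracing upstream from W: W ← Z ← C ← J ← U.
A separate upstream branch: W ← Q ← M.
Each of those chain origins has no stated cause.

M, U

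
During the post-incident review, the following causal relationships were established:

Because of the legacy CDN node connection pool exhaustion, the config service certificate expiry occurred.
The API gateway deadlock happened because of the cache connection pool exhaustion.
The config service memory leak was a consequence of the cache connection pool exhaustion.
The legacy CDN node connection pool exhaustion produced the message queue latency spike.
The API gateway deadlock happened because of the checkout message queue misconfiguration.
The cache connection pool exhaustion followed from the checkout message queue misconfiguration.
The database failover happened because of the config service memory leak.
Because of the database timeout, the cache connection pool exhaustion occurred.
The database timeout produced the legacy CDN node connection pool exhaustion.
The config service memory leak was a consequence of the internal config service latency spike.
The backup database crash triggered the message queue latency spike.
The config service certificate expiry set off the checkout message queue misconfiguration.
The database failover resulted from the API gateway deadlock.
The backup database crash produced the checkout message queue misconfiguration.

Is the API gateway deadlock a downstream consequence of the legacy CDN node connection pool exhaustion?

Yes

There is a causal chain: the legacy CDN node connection pool exhaustion → the config service certificate expiry → the checkout message queue misconfiguration → the API gateway deadlock.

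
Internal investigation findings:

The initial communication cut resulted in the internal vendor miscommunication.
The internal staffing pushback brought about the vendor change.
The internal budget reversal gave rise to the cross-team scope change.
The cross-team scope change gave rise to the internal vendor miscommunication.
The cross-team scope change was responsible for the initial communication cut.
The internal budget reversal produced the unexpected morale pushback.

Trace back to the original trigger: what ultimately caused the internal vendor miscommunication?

the internal budget reversal

Tracing upstream from the internal vendor miscommunication: the internal vendor miscommunication ← the cross-team scope change ← the internal budget reversal.
The internal budget reversal has no stated cause, so it is the root.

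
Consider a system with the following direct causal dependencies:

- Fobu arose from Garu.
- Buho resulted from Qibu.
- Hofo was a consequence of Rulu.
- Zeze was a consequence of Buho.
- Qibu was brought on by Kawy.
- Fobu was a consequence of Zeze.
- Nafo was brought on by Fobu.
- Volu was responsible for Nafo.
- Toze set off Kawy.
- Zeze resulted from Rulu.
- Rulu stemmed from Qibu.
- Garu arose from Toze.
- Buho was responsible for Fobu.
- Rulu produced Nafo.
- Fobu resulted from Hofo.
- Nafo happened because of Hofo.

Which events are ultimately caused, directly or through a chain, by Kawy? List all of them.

Buho, Fobu, Hofo, Nafo, Qibu, Rulu, Zeze

Direct effects: Qibu.
2 steps out: Rulu, Buho.
3 steps out: Zeze, Hofo, Fobu, Nafo.
Not reachable from it: Toze, Volu, Garu.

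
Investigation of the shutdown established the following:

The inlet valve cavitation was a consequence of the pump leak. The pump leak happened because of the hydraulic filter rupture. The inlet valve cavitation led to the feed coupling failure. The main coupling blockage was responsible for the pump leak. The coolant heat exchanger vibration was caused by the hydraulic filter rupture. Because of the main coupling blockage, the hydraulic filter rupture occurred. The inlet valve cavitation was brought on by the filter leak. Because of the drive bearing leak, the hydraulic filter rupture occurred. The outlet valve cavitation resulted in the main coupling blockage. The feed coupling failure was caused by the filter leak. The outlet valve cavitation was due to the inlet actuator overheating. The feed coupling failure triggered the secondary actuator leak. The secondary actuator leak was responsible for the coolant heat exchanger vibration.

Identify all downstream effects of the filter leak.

the coolant heat exchanger vibration, the feed coupling failure, the inlet valve cavitation, the secondary actuator leak

Direct effects: the inlet valve cavitation, the feed coupling failure.
2 steps out: the secondary actuator leak.
3 steps out: the coolant heat exchanger vibration.
Not reachable from it: the inlet actuator overheating, the drive bearing leak, the outlet valve cavitation, the main coupling blockage, the hydraulic filter rupture, the pump leak.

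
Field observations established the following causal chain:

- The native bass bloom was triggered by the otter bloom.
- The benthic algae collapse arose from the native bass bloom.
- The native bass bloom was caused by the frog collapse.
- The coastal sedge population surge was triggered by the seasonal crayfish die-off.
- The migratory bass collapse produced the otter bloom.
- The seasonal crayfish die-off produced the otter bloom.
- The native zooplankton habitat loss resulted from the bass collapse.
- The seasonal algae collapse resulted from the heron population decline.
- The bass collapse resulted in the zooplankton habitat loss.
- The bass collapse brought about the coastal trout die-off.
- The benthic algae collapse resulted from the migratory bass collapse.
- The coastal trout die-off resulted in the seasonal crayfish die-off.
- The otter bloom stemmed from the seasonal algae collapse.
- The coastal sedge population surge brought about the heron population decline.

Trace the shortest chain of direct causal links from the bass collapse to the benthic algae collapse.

the bass collapse → the coastal trout die-off
the coastal trout die-off → the seasonal crayfish die-off
the seasonal crayfish die-off → the otter bloom
the otter bloom → the native bass bloom
the native bass bloom → the benthic algae collapse
Length: 5 steps.

the bass collapse → the coastal trout die-off → the seasonal crayfish die-off → the otter bloom → the native bass bloom → the benthic algae collapse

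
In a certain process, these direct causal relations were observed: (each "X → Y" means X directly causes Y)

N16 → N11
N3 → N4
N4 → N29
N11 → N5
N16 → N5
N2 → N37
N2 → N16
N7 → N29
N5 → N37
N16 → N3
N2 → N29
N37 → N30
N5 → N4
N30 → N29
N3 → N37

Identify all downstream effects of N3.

Direct effects: N37, N4.
2 steps out: N30, N29.
Not reachable from it: N2, N16, N7, N11, N5.

N29, N30, N37, N4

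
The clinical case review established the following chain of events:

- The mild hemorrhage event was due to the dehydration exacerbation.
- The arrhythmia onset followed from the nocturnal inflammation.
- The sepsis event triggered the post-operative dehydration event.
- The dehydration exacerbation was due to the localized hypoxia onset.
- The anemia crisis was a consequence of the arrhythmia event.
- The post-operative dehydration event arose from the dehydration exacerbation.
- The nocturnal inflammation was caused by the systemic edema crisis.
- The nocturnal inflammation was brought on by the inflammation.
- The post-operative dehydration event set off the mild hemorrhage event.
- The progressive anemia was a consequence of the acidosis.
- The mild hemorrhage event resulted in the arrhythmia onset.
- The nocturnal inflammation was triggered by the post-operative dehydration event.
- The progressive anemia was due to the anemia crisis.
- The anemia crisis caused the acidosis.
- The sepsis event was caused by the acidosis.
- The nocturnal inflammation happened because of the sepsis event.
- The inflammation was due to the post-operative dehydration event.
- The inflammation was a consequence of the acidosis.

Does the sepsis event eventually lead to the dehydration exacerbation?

No

The sepsis event leads to the post-operative dehydration event, the inflammation, the mild hemorrhage event, the nocturnal inflammation, the arrhythmia onset; the dehydration exacerbation is not among them.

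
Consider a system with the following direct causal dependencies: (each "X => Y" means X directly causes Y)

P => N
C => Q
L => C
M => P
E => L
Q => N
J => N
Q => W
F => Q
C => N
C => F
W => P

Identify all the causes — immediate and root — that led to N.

C, E, F, J, L, M, P, Q, W

Immediate causes of N: J, C, Q, P.
Further upstream: E, L, F, M, W.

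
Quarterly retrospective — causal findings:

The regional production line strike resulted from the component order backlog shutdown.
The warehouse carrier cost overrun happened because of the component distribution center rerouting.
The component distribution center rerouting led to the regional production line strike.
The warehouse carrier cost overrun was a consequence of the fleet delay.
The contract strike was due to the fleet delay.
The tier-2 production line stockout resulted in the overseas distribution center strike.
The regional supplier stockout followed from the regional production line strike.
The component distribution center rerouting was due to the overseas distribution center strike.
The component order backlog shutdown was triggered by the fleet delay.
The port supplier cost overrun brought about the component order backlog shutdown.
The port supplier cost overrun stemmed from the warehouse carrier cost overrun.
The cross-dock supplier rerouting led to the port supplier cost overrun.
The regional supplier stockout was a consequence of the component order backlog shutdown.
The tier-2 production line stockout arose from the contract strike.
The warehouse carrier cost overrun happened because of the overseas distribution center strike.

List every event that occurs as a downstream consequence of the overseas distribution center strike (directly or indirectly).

the component distribution center rerouting, the component order backlog shutdown, the port supplier cost overrun, the regional production line strike, the regional supplier stockout, the warehouse carrier cost overrun

Direct effects: the component distribution center rerouting, the warehouse carrier cost overrun.
2 steps out: the port supplier cost overrun, the regional production line strike.
3 steps out: the component order backlog shutdown, the regional supplier stockout.
Not reachable from it: the fleet delay, the contract strike, the tier-2 production line stockout, the cross-dock supplier rerouting.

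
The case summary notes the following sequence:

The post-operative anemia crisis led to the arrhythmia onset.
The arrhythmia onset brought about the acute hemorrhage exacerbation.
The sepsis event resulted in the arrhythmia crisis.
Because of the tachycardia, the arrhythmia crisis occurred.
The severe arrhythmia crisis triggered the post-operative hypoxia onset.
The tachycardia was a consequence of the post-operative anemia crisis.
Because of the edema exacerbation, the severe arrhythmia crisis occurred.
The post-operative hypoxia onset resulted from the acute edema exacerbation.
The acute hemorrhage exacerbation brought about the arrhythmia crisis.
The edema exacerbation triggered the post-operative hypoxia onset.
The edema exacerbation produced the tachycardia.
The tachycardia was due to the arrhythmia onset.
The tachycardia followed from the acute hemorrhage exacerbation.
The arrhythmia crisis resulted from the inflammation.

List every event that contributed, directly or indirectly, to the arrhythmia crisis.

Immediate causes of the arrhythmia crisis: the inflammation, the acute hemorrhage exacerbation, the sepsis event, the tachycardia.
Further upstream: the post-operative anemia crisis, the edema exacerbation, the arrhythmia onset.

the acute hemorrhage exacerbation, the arrhythmia onset, the edema exacerbation, the inflammation, the post-operative anemia crisis, the sepsis event, the tachycardia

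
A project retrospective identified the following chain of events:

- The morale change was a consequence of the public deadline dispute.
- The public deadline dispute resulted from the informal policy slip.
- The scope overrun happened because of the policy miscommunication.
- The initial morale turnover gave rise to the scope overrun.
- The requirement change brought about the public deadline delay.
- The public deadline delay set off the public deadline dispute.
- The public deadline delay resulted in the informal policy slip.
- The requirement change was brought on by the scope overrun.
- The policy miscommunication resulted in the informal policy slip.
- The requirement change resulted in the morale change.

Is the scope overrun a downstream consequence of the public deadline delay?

The public deadline delay leads to the informal policy slip, the public deadline dispute, the morale change; the scope overrun is not among them.

No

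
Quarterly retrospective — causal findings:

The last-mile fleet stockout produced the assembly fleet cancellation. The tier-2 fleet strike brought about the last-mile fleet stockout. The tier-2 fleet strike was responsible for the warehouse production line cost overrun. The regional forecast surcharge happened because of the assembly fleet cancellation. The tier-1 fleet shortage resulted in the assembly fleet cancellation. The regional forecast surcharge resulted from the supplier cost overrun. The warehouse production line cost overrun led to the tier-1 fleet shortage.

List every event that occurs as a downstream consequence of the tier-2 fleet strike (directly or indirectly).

Direct effects: the warehouse production line cost overrun, the last-mile fleet stockout.
2 steps out: the tier-1 fleet shortage, the assembly fleet cancellation.
3 steps out: the regional forecast surcharge.
Not reachable from it: the supplier cost overrun.

the assembly fleet cancellation, the last-mile fleet stockout, the regional forecast surcharge, the tier-1 fleet shortage, the warehouse production line cost overrun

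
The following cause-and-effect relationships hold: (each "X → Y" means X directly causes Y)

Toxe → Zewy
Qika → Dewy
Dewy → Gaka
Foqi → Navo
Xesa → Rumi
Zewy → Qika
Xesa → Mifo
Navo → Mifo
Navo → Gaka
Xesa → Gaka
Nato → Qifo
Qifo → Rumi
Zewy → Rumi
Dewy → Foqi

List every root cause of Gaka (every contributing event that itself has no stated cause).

Tracing upstream from Gaka: Gaka ← Dewy ← Qika ← Zewy ← Toxe.
A separate upstream branch: Gaka ← Xesa.
Each of those chain origins has no stated cause.

Toxe, Xesa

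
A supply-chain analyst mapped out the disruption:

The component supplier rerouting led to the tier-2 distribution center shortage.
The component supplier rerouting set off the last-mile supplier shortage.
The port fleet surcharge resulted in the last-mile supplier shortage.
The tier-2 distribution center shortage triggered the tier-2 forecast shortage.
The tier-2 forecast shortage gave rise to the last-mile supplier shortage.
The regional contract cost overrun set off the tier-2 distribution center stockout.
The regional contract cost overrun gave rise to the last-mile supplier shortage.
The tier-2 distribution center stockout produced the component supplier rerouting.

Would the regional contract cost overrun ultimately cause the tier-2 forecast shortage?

Yes

There is a causal chain: the regional contract cost overrun → the tier-2 distribution center stockout → the component supplier rerouting → the tier-2 distribution center shortage → the tier-2 forecast shortage.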